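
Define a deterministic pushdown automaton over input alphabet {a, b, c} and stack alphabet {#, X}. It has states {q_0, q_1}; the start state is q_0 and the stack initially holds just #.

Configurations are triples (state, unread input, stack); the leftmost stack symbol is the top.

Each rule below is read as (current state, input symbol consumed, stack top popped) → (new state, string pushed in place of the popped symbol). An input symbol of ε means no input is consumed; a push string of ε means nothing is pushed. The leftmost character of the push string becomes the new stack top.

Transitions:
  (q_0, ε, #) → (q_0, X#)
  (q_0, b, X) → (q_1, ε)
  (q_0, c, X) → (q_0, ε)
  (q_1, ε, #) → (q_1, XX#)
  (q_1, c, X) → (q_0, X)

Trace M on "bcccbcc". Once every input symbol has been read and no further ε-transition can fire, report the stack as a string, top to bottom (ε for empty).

(q_0, bcccbcc, #)
  ε-move, top #: go to q_0, push X# → (q_0, bcccbcc, X#)
  read b, top X: go to q_1, push ε → (q_1, cccbcc, #)
  ε-move, top #: go to q_1, push XX# → (q_1, cccbcc, XX#)
  read c, top X: go to q_0, push X → (q_0, ccbcc, XX#)
  read c, top X: go to q_0, push ε → (q_0, cbcc, X#)
  read c, top X: go to q_0, push ε → (q_0, bcc, #)
  ε-move, top #: go to q_0, push X# → (q_0, bcc, X#)
  read b, top X: go to q_1, push ε → (q_1, cc, #)
  ε-move, top #: go to q_1, push XX# → (q_1, cc, XX#)
  read c, top X: go to q_0, push X → (q_0, c, XX#)
  read c, top X: go to q_0, push ε → (q_0, ε, X#)
All input consumed in state q_0 with stack X#.

X#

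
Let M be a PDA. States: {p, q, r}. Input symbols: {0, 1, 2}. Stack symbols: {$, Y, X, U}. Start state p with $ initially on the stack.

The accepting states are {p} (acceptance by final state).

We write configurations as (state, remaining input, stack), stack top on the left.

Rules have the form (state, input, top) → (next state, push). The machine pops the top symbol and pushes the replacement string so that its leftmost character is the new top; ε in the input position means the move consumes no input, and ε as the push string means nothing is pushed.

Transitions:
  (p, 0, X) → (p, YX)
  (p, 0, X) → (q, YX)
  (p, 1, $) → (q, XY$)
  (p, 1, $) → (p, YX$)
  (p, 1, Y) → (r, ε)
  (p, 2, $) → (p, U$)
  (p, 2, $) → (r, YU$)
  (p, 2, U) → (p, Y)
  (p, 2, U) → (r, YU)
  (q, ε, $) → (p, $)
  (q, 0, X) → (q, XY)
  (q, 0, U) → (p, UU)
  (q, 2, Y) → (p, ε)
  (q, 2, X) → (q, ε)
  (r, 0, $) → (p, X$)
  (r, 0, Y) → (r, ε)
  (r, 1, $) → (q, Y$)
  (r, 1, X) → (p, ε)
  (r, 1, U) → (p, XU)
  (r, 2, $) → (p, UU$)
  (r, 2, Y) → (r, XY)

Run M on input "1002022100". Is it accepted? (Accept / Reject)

Reject

No computation consumes all input and reaches a final state.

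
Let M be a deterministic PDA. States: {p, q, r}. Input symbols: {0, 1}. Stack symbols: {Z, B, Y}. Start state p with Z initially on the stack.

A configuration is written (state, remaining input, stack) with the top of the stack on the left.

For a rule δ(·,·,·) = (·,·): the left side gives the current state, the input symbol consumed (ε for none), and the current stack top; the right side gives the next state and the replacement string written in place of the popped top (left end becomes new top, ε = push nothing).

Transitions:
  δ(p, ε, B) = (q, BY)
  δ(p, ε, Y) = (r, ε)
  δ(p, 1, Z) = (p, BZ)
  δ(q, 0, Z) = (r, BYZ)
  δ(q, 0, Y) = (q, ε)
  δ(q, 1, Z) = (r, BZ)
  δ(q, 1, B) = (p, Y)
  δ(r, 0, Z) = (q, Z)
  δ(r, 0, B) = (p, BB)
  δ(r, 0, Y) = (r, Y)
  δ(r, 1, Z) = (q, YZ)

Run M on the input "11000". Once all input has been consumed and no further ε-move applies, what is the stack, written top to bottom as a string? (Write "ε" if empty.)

YZ

(p, 11000, Z)
  read 1, top Z: go to p, push BZ → (p, 1000, BZ)
  ε-move, top B: go to q, push BY → (q, 1000, BYZ)
  read 1, top B: go to p, push Y → (p, 000, YYZ)
  ε-move, top Y: go to r, push ε → (r, 000, YZ)
  read 0, top Y: go to r, push Y → (r, 00, YZ)
  read 0, top Y: go to r, push Y → (r, 0, YZ)
  read 0, top Y: go to r, push Y → (r, ε, YZ)
All input consumed in state r with stack YZ.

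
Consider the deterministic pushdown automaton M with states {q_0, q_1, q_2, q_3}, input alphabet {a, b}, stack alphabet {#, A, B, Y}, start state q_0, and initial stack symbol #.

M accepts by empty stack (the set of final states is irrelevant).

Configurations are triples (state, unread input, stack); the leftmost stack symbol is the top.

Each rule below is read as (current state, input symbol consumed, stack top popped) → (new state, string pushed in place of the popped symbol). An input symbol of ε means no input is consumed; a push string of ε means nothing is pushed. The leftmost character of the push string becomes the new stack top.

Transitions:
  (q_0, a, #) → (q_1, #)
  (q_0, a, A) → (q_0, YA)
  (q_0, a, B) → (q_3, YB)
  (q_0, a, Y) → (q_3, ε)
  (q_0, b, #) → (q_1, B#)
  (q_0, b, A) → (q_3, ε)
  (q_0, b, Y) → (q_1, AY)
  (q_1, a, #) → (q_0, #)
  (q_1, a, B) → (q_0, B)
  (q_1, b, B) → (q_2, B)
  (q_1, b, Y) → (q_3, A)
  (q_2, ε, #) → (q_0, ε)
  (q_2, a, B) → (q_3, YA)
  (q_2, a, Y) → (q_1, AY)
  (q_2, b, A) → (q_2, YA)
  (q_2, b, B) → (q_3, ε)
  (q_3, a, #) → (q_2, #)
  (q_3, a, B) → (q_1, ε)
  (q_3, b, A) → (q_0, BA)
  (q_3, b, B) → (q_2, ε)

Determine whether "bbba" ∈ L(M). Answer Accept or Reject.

(q_0, bbba, #)
  read b, top #: go to q_1, push B# → (q_1, bba, B#)
  read b, top B: go to q_2, push B → (q_2, ba, B#)
  read b, top B: go to q_3, push ε → (q_3, a, #)
  read a, top #: go to q_2, push # → (q_2, ε, #)
  ε-move, top #: go to q_0, push ε → (q_0, ε, ε)
All input consumed and the stack is empty.

Accept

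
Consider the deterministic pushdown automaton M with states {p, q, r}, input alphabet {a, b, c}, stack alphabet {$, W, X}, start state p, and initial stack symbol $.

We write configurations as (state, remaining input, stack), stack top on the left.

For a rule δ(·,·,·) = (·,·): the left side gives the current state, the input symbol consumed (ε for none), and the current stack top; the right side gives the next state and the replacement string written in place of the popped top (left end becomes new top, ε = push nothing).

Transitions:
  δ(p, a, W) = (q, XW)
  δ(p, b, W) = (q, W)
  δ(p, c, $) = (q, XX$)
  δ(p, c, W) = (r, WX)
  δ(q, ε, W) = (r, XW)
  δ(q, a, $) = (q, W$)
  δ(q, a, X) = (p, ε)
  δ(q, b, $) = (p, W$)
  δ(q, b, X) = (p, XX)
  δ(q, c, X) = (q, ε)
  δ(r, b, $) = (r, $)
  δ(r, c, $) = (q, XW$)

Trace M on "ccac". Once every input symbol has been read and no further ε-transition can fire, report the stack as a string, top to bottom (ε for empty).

XX$

(p, ccac, $) ⊢ (q, cac, XX$) ⊢ (q, ac, X$) ⊢ (p, c, $) ⊢ (q, ε, XX$)
All input consumed in state q with stack XX$.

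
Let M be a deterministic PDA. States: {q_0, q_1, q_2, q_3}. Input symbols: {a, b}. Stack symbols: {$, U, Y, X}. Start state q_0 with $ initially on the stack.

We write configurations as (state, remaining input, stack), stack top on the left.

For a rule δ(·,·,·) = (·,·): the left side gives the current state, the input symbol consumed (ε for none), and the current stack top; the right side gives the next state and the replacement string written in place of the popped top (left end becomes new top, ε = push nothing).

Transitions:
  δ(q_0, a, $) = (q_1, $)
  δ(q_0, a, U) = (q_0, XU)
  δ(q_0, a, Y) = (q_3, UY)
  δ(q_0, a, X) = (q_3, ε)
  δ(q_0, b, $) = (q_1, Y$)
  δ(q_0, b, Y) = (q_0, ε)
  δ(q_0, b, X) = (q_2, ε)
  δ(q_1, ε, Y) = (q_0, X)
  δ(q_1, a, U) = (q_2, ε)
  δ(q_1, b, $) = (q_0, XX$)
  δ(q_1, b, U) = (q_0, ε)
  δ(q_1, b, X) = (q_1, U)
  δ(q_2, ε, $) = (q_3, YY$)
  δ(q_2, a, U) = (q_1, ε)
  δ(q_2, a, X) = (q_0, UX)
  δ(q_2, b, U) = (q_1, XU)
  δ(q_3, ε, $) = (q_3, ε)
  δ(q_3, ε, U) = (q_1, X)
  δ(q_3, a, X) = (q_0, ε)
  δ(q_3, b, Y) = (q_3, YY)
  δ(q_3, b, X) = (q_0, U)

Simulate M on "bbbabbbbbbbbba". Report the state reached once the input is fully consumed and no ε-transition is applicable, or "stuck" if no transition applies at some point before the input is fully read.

stuck

(q_0, bbbabbbbbbbbba, $) ⊢ (q_1, bbabbbbbbbbba, Y$) ⊢ (q_0, bbabbbbbbbbba, X$) ⊢ (q_2, babbbbbbbbba, $) ⊢ (q_3, babbbbbbbbba, YY$) ⊢ (q_3, abbbbbbbbba, YYY$)
No transition for (q_3, a, top Y); M blocks with input abbbbbbbbba remaining.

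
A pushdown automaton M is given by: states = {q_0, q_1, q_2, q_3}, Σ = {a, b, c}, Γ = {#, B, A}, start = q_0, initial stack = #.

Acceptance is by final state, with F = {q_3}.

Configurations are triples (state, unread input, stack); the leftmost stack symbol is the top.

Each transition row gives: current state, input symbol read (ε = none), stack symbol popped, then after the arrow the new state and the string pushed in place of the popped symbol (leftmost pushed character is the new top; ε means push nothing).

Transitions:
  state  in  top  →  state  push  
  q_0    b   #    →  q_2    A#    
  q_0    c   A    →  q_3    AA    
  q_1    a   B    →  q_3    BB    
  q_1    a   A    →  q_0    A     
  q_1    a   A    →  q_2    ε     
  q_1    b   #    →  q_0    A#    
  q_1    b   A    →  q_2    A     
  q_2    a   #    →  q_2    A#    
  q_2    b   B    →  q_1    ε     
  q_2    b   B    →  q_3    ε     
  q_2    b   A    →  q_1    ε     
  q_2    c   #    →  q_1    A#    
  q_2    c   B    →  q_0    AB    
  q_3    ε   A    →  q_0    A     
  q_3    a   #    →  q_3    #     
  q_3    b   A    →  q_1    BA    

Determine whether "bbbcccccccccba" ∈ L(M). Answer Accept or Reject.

Accept

One accepting computation: (q_0, bbbcccccccccba, #) ⊢ (q_2, bbcccccccccba, A#) ⊢ (q_1, bcccccccccba, #) ⊢ (q_0, cccccccccba, A#) ⊢ (q_3, ccccccccba, AA#) ⊢ (q_0, ccccccccba, AA#) ⊢ (q_3, cccccccba, AAA#) ⊢ (q_0, cccccccba, AAA#) ⊢ (q_3, ccccccba, AAAA#) ⊢ (q_0, ccccccba, AAAA#) ⊢ (q_3, cccccba, AAAAA#) ⊢ (q_0, cccccba, AAAAA#) ⊢ (q_3, ccccba, AAAAAA#) ⊢ (q_0, ccccba, AAAAAA#) ⊢ (q_3, cccba, AAAAAAA#) ⊢ (q_0, cccba, AAAAAAA#) ⊢ (q_3, ccba, AAAAAAAA#) ⊢ (q_0, ccba, AAAAAAAA#) ⊢ (q_3, cba, AAAAAAAAA#) ⊢ (q_0, cba, AAAAAAAAA#) ⊢ (q_3, ba, AAAAAAAAAA#) ⊢ (q_1, a, BAAAAAAAAAA#) ⊢ (q_3, ε, BBAAAAAAAAAA#)
All input consumed and state q_3 ∈ F.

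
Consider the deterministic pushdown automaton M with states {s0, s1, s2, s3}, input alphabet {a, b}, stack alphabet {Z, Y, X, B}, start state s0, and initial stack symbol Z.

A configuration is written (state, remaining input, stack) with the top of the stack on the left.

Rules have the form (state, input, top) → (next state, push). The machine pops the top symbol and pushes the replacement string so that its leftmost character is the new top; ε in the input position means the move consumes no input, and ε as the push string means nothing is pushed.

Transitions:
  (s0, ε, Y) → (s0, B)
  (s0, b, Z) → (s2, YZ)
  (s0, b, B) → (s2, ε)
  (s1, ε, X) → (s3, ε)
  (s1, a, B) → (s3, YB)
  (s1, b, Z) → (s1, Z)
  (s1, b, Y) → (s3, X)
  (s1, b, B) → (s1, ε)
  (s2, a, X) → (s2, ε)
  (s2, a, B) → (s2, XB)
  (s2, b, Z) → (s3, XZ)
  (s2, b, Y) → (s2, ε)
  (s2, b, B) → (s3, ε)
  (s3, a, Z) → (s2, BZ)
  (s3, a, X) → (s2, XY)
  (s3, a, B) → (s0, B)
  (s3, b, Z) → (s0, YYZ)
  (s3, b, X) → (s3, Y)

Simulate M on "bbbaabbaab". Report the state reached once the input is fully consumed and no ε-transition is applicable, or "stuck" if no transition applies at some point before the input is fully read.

(s0, bbbaabbaab, Z)
  read b, top Z: go to s2, push YZ → (s2, bbaabbaab, YZ)
  read b, top Y: go to s2, push ε → (s2, baabbaab, Z)
  read b, top Z: go to s3, push XZ → (s3, aabbaab, XZ)
  read a, top X: go to s2, push XY → (s2, abbaab, XYZ)
  read a, top X: go to s2, push ε → (s2, bbaab, YZ)
  read b, top Y: go to s2, push ε → (s2, baab, Z)
  read b, top Z: go to s3, push XZ → (s3, aab, XZ)
  read a, top X: go to s2, push XY → (s2, ab, XYZ)
  read a, top X: go to s2, push ε → (s2, b, YZ)
  read b, top Y: go to s2, push ε → (s2, ε, Z)
All input consumed; M is in state s2.

s2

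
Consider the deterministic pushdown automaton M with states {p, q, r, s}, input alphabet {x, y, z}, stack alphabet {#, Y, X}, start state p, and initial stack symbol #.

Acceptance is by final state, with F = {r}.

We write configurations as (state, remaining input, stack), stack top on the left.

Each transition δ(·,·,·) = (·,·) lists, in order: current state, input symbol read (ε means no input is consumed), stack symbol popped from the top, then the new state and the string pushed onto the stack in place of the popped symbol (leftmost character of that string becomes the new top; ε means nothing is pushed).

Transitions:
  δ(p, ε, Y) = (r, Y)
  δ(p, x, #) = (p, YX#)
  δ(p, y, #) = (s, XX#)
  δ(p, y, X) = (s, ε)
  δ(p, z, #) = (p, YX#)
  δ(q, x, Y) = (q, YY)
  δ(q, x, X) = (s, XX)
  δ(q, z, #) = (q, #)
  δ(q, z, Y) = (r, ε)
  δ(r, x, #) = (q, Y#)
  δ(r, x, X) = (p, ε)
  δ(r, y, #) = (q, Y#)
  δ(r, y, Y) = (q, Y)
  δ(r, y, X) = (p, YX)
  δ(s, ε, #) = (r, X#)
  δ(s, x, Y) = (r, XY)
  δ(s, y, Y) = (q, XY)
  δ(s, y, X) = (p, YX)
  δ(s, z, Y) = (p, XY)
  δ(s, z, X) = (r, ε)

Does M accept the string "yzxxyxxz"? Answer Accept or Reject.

(p, yzxxyxxz, #)
  read y, top #: go to s, push XX# → (s, zxxyxxz, XX#)
  read z, top X: go to r, push ε → (r, xxyxxz, X#)
  read x, top X: go to p, push ε → (p, xyxxz, #)
  read x, top #: go to p, push YX# → (p, yxxz, YX#)
  ε-move, top Y: go to r, push Y → (r, yxxz, YX#)
  read y, top Y: go to q, push Y → (q, xxz, YX#)
  read x, top Y: go to q, push YY → (q, xz, YYX#)
  read x, top Y: go to q, push YY → (q, z, YYYX#)
  read z, top Y: go to r, push ε → (r, ε, YYX#)
All input consumed; state r ∈ F.

Accept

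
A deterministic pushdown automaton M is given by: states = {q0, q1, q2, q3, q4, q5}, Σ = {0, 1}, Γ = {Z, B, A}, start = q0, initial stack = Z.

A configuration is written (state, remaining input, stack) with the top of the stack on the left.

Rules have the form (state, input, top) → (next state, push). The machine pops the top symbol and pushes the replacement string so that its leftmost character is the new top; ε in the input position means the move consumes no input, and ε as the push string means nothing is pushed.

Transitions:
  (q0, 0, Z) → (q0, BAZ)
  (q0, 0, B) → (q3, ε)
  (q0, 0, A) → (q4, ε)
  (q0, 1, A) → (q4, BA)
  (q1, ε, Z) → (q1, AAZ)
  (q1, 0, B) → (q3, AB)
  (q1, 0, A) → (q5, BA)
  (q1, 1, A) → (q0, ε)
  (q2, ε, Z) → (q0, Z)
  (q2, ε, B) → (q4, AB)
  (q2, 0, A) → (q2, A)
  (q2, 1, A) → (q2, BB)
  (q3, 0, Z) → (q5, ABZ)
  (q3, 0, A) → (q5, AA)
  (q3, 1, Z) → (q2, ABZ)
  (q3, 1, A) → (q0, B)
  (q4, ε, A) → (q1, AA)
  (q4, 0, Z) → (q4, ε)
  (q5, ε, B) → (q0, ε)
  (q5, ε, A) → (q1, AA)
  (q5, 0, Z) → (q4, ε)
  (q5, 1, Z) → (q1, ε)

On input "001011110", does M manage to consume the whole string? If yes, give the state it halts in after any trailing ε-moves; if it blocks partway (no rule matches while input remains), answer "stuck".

(q0, 001011110, Z)
  read 0, top Z: go to q0, push BAZ → (q0, 01011110, BAZ)
  read 0, top B: go to q3, push ε → (q3, 1011110, AZ)
  read 1, top A: go to q0, push B → (q0, 011110, BZ)
  read 0, top B: go to q3, push ε → (q3, 11110, Z)
  read 1, top Z: go to q2, push ABZ → (q2, 1110, ABZ)
  read 1, top A: go to q2, push BB → (q2, 110, BBBZ)
  ε-move, top B: go to q4, push AB → (q4, 110, ABBBZ)
  ε-move, top A: go to q1, push AA → (q1, 110, AABBBZ)
  read 1, top A: go to q0, push ε → (q0, 10, ABBBZ)
  read 1, top A: go to q4, push BA → (q4, 0, BABBBZ)
No transition for (q4, 0, top B); M blocks with input 0 remaining.

stuck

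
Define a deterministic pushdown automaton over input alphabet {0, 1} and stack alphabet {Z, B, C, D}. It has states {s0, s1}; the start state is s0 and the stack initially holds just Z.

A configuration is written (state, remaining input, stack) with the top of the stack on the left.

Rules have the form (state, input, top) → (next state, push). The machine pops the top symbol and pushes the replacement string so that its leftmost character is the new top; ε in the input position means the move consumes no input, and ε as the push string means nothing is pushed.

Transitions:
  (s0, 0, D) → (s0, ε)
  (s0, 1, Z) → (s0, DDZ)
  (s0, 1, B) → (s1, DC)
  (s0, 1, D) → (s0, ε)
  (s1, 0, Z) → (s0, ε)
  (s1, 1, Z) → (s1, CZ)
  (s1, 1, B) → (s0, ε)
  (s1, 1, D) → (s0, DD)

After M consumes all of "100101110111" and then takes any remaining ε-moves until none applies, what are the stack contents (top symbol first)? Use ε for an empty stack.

(s0, 100101110111, Z) ⊢ (s0, 00101110111, DDZ) ⊢ (s0, 0101110111, DZ) ⊢ (s0, 101110111, Z) ⊢ (s0, 01110111, DDZ) ⊢ (s0, 1110111, DZ) ⊢ (s0, 110111, Z) ⊢ (s0, 10111, DDZ) ⊢ (s0, 0111, DZ) ⊢ (s0, 111, Z) ⊢ (s0, 11, DDZ) ⊢ (s0, 1, DZ) ⊢ (s0, ε, Z)
All input consumed in state s0 with stack Z.

Z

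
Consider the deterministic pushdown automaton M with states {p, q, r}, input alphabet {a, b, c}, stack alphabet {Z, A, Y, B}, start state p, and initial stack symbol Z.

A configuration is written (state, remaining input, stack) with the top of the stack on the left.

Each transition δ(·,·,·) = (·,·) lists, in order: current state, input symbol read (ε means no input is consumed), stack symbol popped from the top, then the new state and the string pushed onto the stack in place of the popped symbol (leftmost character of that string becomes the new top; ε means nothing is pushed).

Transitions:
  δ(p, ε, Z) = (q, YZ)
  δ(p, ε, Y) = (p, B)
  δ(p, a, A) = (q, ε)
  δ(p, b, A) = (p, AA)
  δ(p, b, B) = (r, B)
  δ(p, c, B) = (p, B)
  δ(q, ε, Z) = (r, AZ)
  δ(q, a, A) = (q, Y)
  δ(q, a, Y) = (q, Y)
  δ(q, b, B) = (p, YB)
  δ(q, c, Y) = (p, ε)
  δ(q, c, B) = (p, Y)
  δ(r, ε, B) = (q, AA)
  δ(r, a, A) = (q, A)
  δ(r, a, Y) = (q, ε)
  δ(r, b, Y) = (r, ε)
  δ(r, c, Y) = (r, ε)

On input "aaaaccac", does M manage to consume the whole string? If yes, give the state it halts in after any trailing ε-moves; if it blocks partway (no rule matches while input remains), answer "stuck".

(p, aaaaccac, Z)
  ε-move, top Z: go to q, push YZ → (q, aaaaccac, YZ)
  read a, top Y: go to q, push Y → (q, aaaccac, YZ)
  read a, top Y: go to q, push Y → (q, aaccac, YZ)
  read a, top Y: go to q, push Y → (q, accac, YZ)
  read a, top Y: go to q, push Y → (q, ccac, YZ)
  read c, top Y: go to p, push ε → (p, cac, Z)
  ε-move, top Z: go to q, push YZ → (q, cac, YZ)
  read c, top Y: go to p, push ε → (p, ac, Z)
  ε-move, top Z: go to q, push YZ → (q, ac, YZ)
  read a, top Y: go to q, push Y → (q, c, YZ)
  read c, top Y: go to p, push ε → (p, ε, Z)
  ε-move, top Z: go to q, push YZ → (q, ε, YZ)
All input consumed; M is in state q.

q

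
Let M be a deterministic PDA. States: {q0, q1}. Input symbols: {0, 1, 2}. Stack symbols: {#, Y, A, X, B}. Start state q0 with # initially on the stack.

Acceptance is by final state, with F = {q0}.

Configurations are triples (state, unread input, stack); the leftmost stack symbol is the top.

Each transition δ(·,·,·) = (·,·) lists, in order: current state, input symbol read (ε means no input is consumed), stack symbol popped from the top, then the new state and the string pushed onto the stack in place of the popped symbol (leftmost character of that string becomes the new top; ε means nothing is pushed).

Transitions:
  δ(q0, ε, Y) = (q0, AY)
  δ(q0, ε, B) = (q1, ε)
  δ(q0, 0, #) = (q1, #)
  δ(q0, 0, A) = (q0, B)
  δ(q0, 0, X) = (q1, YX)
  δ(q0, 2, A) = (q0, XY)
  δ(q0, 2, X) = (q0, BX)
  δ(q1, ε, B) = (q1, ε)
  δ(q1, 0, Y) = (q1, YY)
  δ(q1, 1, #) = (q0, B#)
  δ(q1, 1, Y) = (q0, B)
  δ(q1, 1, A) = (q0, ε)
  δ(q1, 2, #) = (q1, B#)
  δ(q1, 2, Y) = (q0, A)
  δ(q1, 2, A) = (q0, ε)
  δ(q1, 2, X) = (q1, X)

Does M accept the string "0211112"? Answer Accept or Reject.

(q0, 0211112, #)
  read 0, top #: go to q1, push # → (q1, 211112, #)
  read 2, top #: go to q1, push B# → (q1, 11112, B#)
  ε-move, top B: go to q1, push ε → (q1, 11112, #)
  read 1, top #: go to q0, push B# → (q0, 1112, B#)
  ε-move, top B: go to q1, push ε → (q1, 1112, #)
  read 1, top #: go to q0, push B# → (q0, 112, B#)
  ε-move, top B: go to q1, push ε → (q1, 112, #)
  read 1, top #: go to q0, push B# → (q0, 12, B#)
  ε-move, top B: go to q1, push ε → (q1, 12, #)
  read 1, top #: go to q0, push B# → (q0, 2, B#)
  ε-move, top B: go to q1, push ε → (q1, 2, #)
  read 2, top #: go to q1, push B# → (q1, ε, B#)
  ε-move, top B: go to q1, push ε → (q1, ε, #)
All input consumed; state q1 ∉ F and no further ε-move applies.

Reject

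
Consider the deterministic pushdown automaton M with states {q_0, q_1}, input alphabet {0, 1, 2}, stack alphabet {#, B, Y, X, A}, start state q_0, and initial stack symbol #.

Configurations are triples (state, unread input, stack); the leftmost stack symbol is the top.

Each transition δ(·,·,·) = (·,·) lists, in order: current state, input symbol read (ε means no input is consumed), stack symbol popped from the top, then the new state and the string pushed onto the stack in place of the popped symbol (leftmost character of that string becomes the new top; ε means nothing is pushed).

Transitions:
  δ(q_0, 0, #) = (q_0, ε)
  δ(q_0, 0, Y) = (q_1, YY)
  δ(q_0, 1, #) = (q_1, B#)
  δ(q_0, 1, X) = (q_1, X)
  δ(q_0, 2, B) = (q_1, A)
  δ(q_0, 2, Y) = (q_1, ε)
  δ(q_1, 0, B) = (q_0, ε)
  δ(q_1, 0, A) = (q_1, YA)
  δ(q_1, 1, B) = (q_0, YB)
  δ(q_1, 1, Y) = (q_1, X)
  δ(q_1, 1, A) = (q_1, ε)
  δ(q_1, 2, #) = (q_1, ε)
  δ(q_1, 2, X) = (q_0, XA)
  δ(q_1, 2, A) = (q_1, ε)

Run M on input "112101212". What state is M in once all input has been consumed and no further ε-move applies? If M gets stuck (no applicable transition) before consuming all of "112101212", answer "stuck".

(q_0, 112101212, #) ⊢ (q_1, 12101212, B#) ⊢ (q_0, 2101212, YB#) ⊢ (q_1, 101212, B#) ⊢ (q_0, 01212, YB#) ⊢ (q_1, 1212, YYB#) ⊢ (q_1, 212, XYB#) ⊢ (q_0, 12, XAYB#) ⊢ (q_1, 2, XAYB#) ⊢ (q_0, ε, XAAYB#)
All input consumed; M is in state q_0.

q_0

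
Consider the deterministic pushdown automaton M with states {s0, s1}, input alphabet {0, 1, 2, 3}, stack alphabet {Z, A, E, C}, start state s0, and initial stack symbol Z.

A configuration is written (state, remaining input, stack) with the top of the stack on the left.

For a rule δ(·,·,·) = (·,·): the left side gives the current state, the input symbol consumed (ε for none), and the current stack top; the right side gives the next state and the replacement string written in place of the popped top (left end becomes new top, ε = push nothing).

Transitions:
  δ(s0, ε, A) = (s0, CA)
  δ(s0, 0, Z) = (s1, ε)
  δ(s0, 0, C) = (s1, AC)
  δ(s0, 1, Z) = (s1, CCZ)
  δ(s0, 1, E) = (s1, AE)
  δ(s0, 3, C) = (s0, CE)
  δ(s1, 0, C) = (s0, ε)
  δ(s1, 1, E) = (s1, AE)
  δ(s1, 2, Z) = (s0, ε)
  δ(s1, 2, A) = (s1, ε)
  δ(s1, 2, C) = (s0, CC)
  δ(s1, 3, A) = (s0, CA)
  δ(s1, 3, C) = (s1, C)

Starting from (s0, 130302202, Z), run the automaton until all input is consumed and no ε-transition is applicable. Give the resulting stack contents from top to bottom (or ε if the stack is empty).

CCEZ

(s0, 130302202, Z)
  read 1, top Z: go to s1, push CCZ → (s1, 30302202, CCZ)
  read 3, top C: go to s1, push C → (s1, 0302202, CCZ)
  read 0, top C: go to s0, push ε → (s0, 302202, CZ)
  read 3, top C: go to s0, push CE → (s0, 02202, CEZ)
  read 0, top C: go to s1, push AC → (s1, 2202, ACEZ)
  read 2, top A: go to s1, push ε → (s1, 202, CEZ)
  read 2, top C: go to s0, push CC → (s0, 02, CCEZ)
  read 0, top C: go to s1, push AC → (s1, 2, ACCEZ)
  read 2, top A: go to s1, push ε → (s1, ε, CCEZ)
All input consumed in state s1 with stack CCEZ.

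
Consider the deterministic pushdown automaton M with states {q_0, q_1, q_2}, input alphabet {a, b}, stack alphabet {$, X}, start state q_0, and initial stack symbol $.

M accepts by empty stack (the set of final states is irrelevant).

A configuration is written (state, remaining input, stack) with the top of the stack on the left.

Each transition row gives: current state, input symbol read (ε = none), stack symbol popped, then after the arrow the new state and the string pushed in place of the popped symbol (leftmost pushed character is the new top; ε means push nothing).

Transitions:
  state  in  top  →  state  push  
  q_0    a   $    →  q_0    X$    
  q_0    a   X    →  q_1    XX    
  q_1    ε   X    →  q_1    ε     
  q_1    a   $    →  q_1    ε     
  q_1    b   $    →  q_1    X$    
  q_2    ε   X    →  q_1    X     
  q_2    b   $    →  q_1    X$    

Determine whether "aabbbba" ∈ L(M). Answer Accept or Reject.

(q_0, aabbbba, $)
  read a, top $: go to q_0, push X$ → (q_0, abbbba, X$)
  read a, top X: go to q_1, push XX → (q_1, bbbba, XX$)
  ε-move, top X: go to q_1, push ε → (q_1, bbbba, X$)
  ε-move, top X: go to q_1, push ε → (q_1, bbbba, $)
  read b, top $: go to q_1, push X$ → (q_1, bbba, X$)
  ε-move, top X: go to q_1, push ε → (q_1, bbba, $)
  read b, top $: go to q_1, push X$ → (q_1, bba, X$)
  ε-move, top X: go to q_1, push ε → (q_1, bba, $)
  read b, top $: go to q_1, push X$ → (q_1, ba, X$)
  ε-move, top X: go to q_1, push ε → (q_1, ba, $)
  read b, top $: go to q_1, push X$ → (q_1, a, X$)
  ε-move, top X: go to q_1, push ε → (q_1, a, $)
  read a, top $: go to q_1, push ε → (q_1, ε, ε)
All input consumed and the stack is empty.

Accept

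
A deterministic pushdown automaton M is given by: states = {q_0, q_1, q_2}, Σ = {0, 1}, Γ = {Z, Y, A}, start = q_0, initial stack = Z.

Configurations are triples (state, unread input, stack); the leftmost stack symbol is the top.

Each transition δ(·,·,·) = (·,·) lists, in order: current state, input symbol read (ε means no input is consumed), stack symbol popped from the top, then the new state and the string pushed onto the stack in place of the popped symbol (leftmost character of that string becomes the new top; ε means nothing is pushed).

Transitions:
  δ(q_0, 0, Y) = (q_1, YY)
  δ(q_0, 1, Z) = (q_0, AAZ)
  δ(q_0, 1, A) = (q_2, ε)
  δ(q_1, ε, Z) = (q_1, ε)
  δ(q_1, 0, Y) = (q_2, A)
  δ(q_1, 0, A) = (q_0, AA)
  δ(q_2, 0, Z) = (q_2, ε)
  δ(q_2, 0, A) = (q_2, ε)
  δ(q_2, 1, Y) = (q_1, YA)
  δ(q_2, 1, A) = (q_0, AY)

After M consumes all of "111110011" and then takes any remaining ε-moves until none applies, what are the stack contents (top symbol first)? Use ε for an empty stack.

(q_0, 111110011, Z)
  read 1, top Z: go to q_0, push AAZ → (q_0, 11110011, AAZ)
  read 1, top A: go to q_2, push ε → (q_2, 1110011, AZ)
  read 1, top A: go to q_0, push AY → (q_0, 110011, AYZ)
  read 1, top A: go to q_2, push ε → (q_2, 10011, YZ)
  read 1, top Y: go to q_1, push YA → (q_1, 0011, YAZ)
  read 0, top Y: go to q_2, push A → (q_2, 011, AAZ)
  read 0, top A: go to q_2, push ε → (q_2, 11, AZ)
  read 1, top A: go to q_0, push AY → (q_0, 1, AYZ)
  read 1, top A: go to q_2, push ε → (q_2, ε, YZ)
All input consumed in state q_2 with stack YZ.

YZ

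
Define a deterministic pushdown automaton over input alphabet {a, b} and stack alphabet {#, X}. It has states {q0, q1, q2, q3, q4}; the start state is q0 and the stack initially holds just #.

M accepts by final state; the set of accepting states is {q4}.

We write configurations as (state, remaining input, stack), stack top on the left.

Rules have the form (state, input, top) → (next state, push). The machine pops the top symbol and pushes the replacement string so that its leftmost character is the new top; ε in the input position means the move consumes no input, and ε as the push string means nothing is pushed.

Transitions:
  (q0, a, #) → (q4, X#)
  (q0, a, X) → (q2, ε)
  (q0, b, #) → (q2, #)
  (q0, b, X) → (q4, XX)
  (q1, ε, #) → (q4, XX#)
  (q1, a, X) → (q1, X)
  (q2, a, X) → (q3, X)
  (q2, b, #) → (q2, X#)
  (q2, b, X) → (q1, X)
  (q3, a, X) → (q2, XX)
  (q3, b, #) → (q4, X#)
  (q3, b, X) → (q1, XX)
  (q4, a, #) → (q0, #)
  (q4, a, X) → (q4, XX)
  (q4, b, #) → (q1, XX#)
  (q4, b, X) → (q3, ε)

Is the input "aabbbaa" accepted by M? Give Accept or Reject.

(q0, aabbbaa, #)
  read a, top #: go to q4, push X# → (q4, abbbaa, X#)
  read a, top X: go to q4, push XX → (q4, bbbaa, XX#)
  read b, top X: go to q3, push ε → (q3, bbaa, X#)
  read b, top X: go to q1, push XX → (q1, baa, XX#)
No transition applies at (q1, baa, XX#); input not fully consumed.

Reject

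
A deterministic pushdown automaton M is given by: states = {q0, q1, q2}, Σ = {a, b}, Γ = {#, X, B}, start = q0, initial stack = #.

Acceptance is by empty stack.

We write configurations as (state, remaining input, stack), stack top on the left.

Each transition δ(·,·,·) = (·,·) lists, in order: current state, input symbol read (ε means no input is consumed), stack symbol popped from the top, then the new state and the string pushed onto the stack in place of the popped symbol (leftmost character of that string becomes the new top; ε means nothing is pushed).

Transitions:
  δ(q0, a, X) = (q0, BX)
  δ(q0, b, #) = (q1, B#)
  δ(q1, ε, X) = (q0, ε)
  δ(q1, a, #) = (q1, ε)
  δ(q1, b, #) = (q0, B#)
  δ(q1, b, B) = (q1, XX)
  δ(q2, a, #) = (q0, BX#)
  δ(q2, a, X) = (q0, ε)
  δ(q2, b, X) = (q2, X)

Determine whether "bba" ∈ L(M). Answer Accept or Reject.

Reject

(q0, bba, #)
  read b, top #: go to q1, push B# → (q1, ba, B#)
  read b, top B: go to q1, push XX → (q1, a, XX#)
  ε-move, top X: go to q0, push ε → (q0, a, X#)
  read a, top X: go to q0, push BX → (q0, ε, BX#)
All input consumed; stack is BX#, not empty, and no further ε-move applies.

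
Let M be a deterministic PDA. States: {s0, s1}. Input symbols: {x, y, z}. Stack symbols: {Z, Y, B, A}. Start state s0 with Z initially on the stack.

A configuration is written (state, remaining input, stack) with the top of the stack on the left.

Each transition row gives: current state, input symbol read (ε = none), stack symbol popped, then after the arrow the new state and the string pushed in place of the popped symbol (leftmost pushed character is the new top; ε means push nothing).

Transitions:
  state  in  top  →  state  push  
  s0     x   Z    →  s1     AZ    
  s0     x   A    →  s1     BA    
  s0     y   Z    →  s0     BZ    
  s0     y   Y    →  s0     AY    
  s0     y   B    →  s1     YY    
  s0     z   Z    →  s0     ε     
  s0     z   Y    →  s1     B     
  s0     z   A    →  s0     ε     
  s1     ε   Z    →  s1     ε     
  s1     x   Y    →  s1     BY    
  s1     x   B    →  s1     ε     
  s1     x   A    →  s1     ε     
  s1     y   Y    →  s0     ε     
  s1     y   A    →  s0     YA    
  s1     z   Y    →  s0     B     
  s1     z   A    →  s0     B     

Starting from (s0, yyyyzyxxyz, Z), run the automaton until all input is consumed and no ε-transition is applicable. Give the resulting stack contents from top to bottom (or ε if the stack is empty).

BAYZ

(s0, yyyyzyxxyz, Z)
  read y, top Z: go to s0, push BZ → (s0, yyyzyxxyz, BZ)
  read y, top B: go to s1, push YY → (s1, yyzyxxyz, YYZ)
  read y, top Y: go to s0, push ε → (s0, yzyxxyz, YZ)
  read y, top Y: go to s0, push AY → (s0, zyxxyz, AYZ)
  read z, top A: go to s0, push ε → (s0, yxxyz, YZ)
  read y, top Y: go to s0, push AY → (s0, xxyz, AYZ)
  read x, top A: go to s1, push BA → (s1, xyz, BAYZ)
  read x, top B: go to s1, push ε → (s1, yz, AYZ)
  read y, top A: go to s0, push YA → (s0, z, YAYZ)
  read z, top Y: go to s1, push B → (s1, ε, BAYZ)
All input consumed in state s1 with stack BAYZ.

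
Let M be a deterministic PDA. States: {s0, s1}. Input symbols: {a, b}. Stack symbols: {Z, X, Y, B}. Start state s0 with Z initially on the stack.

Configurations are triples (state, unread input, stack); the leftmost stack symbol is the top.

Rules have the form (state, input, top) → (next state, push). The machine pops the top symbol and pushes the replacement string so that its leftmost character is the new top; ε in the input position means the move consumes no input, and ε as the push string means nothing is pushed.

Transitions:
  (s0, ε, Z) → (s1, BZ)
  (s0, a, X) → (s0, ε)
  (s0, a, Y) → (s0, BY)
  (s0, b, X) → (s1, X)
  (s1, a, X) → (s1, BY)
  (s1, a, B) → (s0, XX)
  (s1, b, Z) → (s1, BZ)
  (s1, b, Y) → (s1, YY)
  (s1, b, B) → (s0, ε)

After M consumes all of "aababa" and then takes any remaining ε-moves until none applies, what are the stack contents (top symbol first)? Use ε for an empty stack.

BYZ

(s0, aababa, Z)
  ε-move, top Z: go to s1, push BZ → (s1, aababa, BZ)
  read a, top B: go to s0, push XX → (s0, ababa, XXZ)
  read a, top X: go to s0, push ε → (s0, baba, XZ)
  read b, top X: go to s1, push X → (s1, aba, XZ)
  read a, top X: go to s1, push BY → (s1, ba, BYZ)
  read b, top B: go to s0, push ε → (s0, a, YZ)
  read a, top Y: go to s0, push BY → (s0, ε, BYZ)
All input consumed in state s0 with stack BYZ.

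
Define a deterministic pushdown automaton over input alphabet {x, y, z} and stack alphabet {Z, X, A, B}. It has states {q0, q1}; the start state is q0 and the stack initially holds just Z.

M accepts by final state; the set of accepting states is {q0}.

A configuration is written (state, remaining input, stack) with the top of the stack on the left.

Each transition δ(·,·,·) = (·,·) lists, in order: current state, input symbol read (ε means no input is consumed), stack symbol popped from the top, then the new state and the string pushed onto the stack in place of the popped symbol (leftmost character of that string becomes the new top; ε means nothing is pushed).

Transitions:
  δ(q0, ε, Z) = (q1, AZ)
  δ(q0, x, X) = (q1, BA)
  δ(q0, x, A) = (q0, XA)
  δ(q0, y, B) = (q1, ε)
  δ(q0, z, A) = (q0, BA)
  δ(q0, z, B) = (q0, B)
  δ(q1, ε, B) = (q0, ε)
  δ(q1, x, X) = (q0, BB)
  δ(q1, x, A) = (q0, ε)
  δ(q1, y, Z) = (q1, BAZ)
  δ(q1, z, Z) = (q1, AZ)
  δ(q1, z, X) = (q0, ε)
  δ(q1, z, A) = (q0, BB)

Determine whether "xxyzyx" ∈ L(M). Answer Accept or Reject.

Reject

(q0, xxyzyx, Z)
  ε-move, top Z: go to q1, push AZ → (q1, xxyzyx, AZ)
  read x, top A: go to q0, push ε → (q0, xyzyx, Z)
  ε-move, top Z: go to q1, push AZ → (q1, xyzyx, AZ)
  read x, top A: go to q0, push ε → (q0, yzyx, Z)
  ε-move, top Z: go to q1, push AZ → (q1, yzyx, AZ)
No transition applies at (q1, yzyx, AZ); input not fully consumed.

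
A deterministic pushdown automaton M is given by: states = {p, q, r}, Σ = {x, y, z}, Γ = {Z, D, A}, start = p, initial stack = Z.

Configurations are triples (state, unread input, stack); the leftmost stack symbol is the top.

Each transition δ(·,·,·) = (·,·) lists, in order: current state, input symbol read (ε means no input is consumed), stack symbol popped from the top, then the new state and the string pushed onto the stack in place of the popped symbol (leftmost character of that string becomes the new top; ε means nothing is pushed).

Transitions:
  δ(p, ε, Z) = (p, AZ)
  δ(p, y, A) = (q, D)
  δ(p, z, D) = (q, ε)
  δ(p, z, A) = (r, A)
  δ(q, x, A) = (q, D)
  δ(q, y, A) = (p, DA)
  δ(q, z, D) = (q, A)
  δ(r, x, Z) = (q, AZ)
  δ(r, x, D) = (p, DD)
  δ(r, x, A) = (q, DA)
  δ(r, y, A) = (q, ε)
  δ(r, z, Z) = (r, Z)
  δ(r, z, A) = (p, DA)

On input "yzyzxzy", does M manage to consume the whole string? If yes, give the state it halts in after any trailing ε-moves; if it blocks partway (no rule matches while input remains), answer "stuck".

(p, yzyzxzy, Z)
  ε-move, top Z: go to p, push AZ → (p, yzyzxzy, AZ)
  read y, top A: go to q, push D → (q, zyzxzy, DZ)
  read z, top D: go to q, push A → (q, yzxzy, AZ)
  read y, top A: go to p, push DA → (p, zxzy, DAZ)
  read z, top D: go to q, push ε → (q, xzy, AZ)
  read x, top A: go to q, push D → (q, zy, DZ)
  read z, top D: go to q, push A → (q, y, AZ)
  read y, top A: go to p, push DA → (p, ε, DAZ)
All input consumed; M is in state p.

p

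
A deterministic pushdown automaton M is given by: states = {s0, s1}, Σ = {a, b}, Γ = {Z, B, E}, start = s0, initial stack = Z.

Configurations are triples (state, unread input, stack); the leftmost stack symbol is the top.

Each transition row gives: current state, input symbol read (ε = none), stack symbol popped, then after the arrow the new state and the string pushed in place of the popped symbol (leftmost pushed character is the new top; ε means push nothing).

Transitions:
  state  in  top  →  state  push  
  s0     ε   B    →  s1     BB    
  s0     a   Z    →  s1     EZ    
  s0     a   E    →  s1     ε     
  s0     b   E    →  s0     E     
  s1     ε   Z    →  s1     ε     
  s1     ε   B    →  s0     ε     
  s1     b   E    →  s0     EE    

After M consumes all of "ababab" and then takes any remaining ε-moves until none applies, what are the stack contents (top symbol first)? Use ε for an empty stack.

(s0, ababab, Z)
  read a, top Z: go to s1, push EZ → (s1, babab, EZ)
  read b, top E: go to s0, push EE → (s0, abab, EEZ)
  read a, top E: go to s1, push ε → (s1, bab, EZ)
  read b, top E: go to s0, push EE → (s0, ab, EEZ)
  read a, top E: go to s1, push ε → (s1, b, EZ)
  read b, top E: go to s0, push EE → (s0, ε, EEZ)
All input consumed in state s0 with stack EEZ.

EEZ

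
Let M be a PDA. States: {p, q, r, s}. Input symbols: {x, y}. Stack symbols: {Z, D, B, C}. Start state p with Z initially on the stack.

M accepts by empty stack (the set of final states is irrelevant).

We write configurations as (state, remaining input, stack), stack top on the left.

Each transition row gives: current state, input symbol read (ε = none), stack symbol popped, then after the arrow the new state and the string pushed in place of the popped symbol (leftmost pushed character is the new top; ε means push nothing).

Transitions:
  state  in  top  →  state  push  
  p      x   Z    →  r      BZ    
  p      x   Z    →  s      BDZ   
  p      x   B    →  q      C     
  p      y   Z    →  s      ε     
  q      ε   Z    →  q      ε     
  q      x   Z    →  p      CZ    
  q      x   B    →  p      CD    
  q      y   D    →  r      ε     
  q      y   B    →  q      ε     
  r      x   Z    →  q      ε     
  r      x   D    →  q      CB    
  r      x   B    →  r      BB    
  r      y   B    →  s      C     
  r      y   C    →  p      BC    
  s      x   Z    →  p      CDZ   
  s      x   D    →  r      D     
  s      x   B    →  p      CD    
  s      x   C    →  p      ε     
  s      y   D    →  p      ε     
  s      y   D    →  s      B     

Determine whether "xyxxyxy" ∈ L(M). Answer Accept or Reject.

One accepting computation: (p, xyxxyxy, Z) ⊢ (r, yxxyxy, BZ) ⊢ (s, xxyxy, CZ) ⊢ (p, xyxy, Z) ⊢ (r, yxy, BZ) ⊢ (s, xy, CZ) ⊢ (p, y, Z) ⊢ (s, ε, ε)
All input consumed and the stack is empty.

Accept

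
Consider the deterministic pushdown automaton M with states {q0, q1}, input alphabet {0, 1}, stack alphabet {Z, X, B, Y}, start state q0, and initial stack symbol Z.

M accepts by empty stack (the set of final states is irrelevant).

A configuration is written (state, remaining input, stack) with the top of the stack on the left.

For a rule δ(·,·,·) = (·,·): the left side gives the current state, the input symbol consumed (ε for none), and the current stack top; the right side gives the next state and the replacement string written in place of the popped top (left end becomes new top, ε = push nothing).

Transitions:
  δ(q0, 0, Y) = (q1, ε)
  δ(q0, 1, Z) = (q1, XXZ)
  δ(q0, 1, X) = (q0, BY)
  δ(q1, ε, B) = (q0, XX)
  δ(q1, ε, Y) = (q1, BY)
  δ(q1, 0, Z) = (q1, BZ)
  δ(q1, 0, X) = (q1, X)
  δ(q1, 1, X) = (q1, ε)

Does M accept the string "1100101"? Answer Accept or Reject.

Reject

(q0, 1100101, Z)
  read 1, top Z: go to q1, push XXZ → (q1, 100101, XXZ)
  read 1, top X: go to q1, push ε → (q1, 00101, XZ)
  read 0, top X: go to q1, push X → (q1, 0101, XZ)
  read 0, top X: go to q1, push X → (q1, 101, XZ)
  read 1, top X: go to q1, push ε → (q1, 01, Z)
  read 0, top Z: go to q1, push BZ → (q1, 1, BZ)
  ε-move, top B: go to q0, push XX → (q0, 1, XXZ)
  read 1, top X: go to q0, push BY → (q0, ε, BYXZ)
All input consumed; stack is BYXZ, not empty, and no further ε-move applies.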